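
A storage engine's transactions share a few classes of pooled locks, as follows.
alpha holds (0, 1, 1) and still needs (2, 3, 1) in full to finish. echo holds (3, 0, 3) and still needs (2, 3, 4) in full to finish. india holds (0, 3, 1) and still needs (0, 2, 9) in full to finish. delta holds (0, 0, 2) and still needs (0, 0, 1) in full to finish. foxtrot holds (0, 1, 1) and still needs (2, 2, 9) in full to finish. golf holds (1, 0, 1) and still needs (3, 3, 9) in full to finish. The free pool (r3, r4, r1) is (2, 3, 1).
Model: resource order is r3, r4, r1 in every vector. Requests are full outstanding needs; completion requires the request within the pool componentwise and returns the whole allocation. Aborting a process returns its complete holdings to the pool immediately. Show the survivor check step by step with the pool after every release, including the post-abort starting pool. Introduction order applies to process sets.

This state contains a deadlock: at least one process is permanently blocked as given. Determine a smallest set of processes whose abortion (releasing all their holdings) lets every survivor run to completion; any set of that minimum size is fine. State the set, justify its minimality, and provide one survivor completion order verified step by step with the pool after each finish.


Abort india and foxtrot.
Key observation: the returned (0, 4, 2) from india and foxtrot is what brings golf — unrunnable before, under any order — into play at step 4.
Minimality, checking each single-abort alternative: alpha alone leaves india blocked (short on r1); echo alone leaves india blocked (short on r1); india alone leaves foxtrot blocked (short on r1); delta alone leaves india blocked (short on r1); foxtrot alone leaves india blocked (short on r1); golf alone leaves india blocked (short on r1).
One survivor order: alpha, delta, echo, golf. Step-by-step check (post-abort pool first):
  pool = (2, 7, 3)
  alpha needs (2, 3, 1) <= (2, 7, 3) -> finishes; pool += (0, 1, 1) = (2, 8, 4)
  delta needs (0, 0, 1) <= (2, 8, 4) -> finishes; pool += (0, 0, 2) = (2, 8, 6)
  echo needs (2, 3, 4) <= (2, 8, 6) -> finishes; pool += (3, 0, 3) = (5, 8, 9)
  golf needs (3, 3, 9) <= (5, 8, 9) -> finishes; pool += (1, 0, 1) = (6, 8, 10)


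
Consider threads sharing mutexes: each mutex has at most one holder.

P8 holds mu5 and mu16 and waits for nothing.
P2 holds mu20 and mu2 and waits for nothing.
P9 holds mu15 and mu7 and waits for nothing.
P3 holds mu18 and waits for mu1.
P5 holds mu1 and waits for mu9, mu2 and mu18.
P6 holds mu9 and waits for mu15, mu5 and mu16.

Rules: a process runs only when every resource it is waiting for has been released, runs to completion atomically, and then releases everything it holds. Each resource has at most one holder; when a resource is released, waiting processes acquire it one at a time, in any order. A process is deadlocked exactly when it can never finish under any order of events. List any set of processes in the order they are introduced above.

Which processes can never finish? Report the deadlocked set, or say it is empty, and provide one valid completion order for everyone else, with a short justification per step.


Deadlocked: P3 and P5.
Key observation: nobody on the ring P3 -> P5 -> P3 can start until another member finishes, which never happens; no other process is dragged down with it.
A valid finishing order for the others: P9, P2, P8, P6.
Verifying each step:
  P9: no waits; runs immediately, freeing mu15 and mu7
  P2: no waits; runs immediately, freeing mu20 and mu2
  P8: no waits; runs immediately, freeing mu5 and mu16
  P6: everything it awaited (mu15, mu5 and mu16) is free; runs, freeing mu9


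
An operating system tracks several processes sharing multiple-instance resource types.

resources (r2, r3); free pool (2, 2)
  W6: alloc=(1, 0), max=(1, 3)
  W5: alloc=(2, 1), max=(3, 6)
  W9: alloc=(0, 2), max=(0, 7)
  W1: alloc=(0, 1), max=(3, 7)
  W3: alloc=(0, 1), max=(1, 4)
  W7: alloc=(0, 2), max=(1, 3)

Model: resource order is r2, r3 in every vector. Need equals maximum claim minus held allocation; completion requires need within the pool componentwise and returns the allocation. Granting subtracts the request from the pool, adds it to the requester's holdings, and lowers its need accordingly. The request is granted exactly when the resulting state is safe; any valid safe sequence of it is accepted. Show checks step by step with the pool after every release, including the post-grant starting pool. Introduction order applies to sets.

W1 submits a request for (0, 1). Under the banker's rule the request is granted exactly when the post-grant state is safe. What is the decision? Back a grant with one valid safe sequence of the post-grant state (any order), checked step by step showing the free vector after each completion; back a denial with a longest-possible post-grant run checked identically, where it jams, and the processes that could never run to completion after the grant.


DENY: after the grant no complete ordering would exist.
Key observation: r3 is the bottleneck — with W7, W6, W3 done the pool holds (3, 4), short of every remaining need.
After a pretend grant, a maximal execution: W7, W6, W3 — then nothing else fits. Check, step by step:
  pool = (2, 1)
  W7: need (1, 1) fits (2, 1); releases (0, 2), pool now (2, 3)
  W6: need (0, 3) fits (2, 3); releases (1, 0), pool now (3, 3)
  W3: need (1, 3) fits (3, 3); releases (0, 1), pool now (3, 4)
  W5 cannot run: need (1, 5) vs free (3, 4) (insufficient r3)
  W9 cannot run: need (0, 5) vs free (3, 4) (insufficient r3)
  W1 cannot run: need (3, 5) vs free (3, 4) (insufficient r3)
Post-grant, the permanently blocked set is W5, W9 and W1.


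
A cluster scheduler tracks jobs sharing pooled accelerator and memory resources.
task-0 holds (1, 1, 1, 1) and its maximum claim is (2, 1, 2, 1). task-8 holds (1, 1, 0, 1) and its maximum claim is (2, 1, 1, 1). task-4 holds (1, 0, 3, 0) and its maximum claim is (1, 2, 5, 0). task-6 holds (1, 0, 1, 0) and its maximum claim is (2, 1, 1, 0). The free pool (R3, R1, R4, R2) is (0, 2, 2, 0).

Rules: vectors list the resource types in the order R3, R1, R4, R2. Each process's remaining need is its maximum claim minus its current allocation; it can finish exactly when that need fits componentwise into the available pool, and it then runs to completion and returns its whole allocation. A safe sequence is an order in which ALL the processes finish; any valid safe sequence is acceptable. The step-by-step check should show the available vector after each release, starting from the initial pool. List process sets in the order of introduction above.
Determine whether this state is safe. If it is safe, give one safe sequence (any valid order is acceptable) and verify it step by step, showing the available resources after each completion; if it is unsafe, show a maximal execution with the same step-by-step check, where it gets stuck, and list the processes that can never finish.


SAFE. One safe sequence: task-4, task-0, task-6, task-8.
Key observation: task-4 marks the first exact bind of the order: its need (0, 2, 2, 0) fits the free (0, 2, 2, 0) with zero slack on a requested resource.
Verifying each step:
  pool = (0, 2, 2, 0)
  run task-4 (needs (0, 2, 2, 0), free (0, 2, 2, 0)); after release of (1, 0, 3, 0) the pool is (1, 2, 5, 0)
  run task-0 (needs (1, 0, 1, 0), free (1, 2, 5, 0)); after release of (1, 1, 1, 1) the pool is (2, 3, 6, 1)
  run task-6 (needs (1, 1, 0, 0), free (2, 3, 6, 1)); after release of (1, 0, 1, 0) the pool is (3, 3, 7, 1)
  run task-8 (needs (1, 0, 1, 0), free (3, 3, 7, 1)); after release of (1, 1, 0, 1) the pool is (4, 4, 7, 2)


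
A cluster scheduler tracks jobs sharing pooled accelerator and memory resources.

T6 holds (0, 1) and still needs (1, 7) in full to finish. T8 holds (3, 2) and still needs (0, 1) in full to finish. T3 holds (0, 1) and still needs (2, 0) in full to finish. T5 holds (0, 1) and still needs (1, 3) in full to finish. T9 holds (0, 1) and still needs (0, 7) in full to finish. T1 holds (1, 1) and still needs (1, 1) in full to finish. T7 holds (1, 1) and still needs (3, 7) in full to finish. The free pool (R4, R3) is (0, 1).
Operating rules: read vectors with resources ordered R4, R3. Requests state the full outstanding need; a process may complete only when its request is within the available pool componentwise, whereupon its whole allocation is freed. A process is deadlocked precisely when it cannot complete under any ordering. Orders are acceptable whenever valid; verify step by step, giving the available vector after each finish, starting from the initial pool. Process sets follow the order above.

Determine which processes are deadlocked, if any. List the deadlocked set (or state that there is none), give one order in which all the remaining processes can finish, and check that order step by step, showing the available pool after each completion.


Deadlocked: T6, T9 and T7.
Key observation: once T8, T1, T5, T3 finish, the pool peaks at (4, 6) — and every remaining process still needs more R3 than that.
A valid finishing order for the others: T8, T1, T5, T3. Verifying each step:
  pool = (0, 1)
  T8: need (0, 1) fits (0, 1); releases (3, 2), pool now (3, 3)
  T1: need (1, 1) fits (3, 3); releases (1, 1), pool now (4, 4)
  T5: need (1, 3) fits (4, 4); releases (0, 1), pool now (4, 5)
  T3: need (2, 0) fits (4, 5); releases (0, 1), pool now (4, 6)
The blocked processes can never fit:
  blocked: T6 wants (1, 7), pool (4, 6) — not enough R3
  blocked: T9 wants (0, 7), pool (4, 6) — not enough R3
  blocked: T7 wants (3, 7), pool (4, 6) — not enough R3


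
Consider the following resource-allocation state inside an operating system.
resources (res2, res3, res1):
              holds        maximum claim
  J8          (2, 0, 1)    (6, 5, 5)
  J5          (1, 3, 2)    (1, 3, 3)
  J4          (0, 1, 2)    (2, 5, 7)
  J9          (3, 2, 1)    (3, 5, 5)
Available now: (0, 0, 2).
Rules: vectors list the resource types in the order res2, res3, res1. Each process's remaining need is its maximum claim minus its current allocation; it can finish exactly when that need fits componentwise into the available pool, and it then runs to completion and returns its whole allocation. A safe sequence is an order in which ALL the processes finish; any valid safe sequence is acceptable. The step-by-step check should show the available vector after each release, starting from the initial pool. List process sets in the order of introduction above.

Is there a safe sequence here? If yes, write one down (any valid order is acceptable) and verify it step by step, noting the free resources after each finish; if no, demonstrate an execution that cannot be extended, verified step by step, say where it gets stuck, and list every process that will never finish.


The state is SAFE; one workable sequence: J5, J9, J8, J4.
Key observation: reading the order forward, J9 is the first process whose need (0, 3, 4) meets the free pool (1, 3, 4) exactly on a resource it requests.
Step-by-step check:
  pool = (0, 0, 2)
  run J5 (needs (0, 0, 1), free (0, 0, 2)); after release of (1, 3, 2) the pool is (1, 3, 4)
  run J9 (needs (0, 3, 4), free (1, 3, 4)); after release of (3, 2, 1) the pool is (4, 5, 5)
  run J8 (needs (4, 5, 4), free (4, 5, 5)); after release of (2, 0, 1) the pool is (6, 5, 6)
  run J4 (needs (2, 4, 5), free (6, 5, 6)); after release of (0, 1, 2) the pool is (6, 6, 8)


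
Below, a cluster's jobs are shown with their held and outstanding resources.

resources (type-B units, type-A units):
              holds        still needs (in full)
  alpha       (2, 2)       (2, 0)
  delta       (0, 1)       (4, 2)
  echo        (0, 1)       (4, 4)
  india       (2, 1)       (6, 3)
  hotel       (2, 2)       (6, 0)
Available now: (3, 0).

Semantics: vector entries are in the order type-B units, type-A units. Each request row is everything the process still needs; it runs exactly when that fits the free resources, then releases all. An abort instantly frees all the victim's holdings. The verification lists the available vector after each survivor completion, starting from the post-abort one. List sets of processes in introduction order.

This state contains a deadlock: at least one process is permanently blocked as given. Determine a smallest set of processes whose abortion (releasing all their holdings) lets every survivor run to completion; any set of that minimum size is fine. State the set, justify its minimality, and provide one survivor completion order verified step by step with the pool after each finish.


Minimum abort set: india.
Key observation: the returned (2, 1) from india is what brings echo — unrunnable before, under any order — into play at step 3.
No smaller set exists: with zero aborts the deadlock remains.
Survivors finish in the order: alpha, delta, echo, hotel. Check, step by step (pool after the aborts first):
  pool = (5, 1)
  alpha needs (2, 0) <= (5, 1) -> finishes; pool += (2, 2) = (7, 3)
  delta needs (4, 2) <= (7, 3) -> finishes; pool += (0, 1) = (7, 4)
  echo needs (4, 4) <= (7, 4) -> finishes; pool += (0, 1) = (7, 5)
  hotel needs (6, 0) <= (7, 5) -> finishes; pool += (2, 2) = (9, 7)


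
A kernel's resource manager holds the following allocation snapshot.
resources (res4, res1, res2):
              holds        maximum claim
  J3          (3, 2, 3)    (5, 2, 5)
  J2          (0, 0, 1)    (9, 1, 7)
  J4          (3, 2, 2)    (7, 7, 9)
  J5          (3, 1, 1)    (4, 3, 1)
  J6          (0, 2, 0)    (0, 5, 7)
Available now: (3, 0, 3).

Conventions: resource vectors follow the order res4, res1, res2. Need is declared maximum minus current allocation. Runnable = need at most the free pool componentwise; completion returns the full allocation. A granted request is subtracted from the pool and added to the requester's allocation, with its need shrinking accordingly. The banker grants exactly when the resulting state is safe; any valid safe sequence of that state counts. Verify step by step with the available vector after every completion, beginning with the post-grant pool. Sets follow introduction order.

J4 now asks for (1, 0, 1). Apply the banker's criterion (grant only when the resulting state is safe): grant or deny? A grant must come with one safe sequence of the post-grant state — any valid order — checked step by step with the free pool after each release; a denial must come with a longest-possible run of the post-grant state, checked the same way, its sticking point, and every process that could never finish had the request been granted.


DENY. Granting would leave the state unsafe.
Key observation: after J3, J5 the pool peaks at (8, 3, 6), and each blocked process is short somewhere: J2 on res4; J4 on res1; J6 on res2.
After a pretend grant, a maximal execution: J3, J5 — then nothing else fits. Walking it through:
  pool = (2, 0, 2)
  J3 needs (2, 0, 2) <= (2, 0, 2) -> finishes; pool += (3, 2, 3) = (5, 2, 5)
  J5 needs (1, 2, 0) <= (5, 2, 5) -> finishes; pool += (3, 1, 1) = (8, 3, 6)
  J2 cannot run: need (9, 1, 6) vs free (8, 3, 6) (insufficient res4)
  J4 cannot run: need (3, 5, 6) vs free (8, 3, 6) (insufficient res1)
  J6 cannot run: need (0, 3, 7) vs free (8, 3, 6) (insufficient res2)
Had the request been granted, J2, J4 and J6 could never finish.


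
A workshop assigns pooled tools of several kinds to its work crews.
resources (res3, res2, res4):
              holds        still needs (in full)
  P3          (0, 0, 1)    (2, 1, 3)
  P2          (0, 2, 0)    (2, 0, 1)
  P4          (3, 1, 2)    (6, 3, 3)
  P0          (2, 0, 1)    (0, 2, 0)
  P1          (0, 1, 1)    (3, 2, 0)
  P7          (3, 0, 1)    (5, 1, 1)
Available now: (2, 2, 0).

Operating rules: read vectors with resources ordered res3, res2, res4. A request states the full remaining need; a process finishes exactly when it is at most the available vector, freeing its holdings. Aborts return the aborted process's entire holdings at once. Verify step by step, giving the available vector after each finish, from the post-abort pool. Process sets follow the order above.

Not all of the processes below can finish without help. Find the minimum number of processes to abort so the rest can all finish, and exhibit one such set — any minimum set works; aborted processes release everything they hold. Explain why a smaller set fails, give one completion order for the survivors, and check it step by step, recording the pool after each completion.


Abort P4.
Key observation: no ordering could ever have run P3 before the abort of P4; with (3, 1, 2) back in the pool it fits at step 2.
Minimality: the empty abort set fails — the state is deadlocked as it stands.
One survivor order: P1, P3, P2, P7, P0. Walking it through (post-abort pool first):
  pool = (5, 3, 2)
  P1 needs (3, 2, 0) <= (5, 3, 2) -> finishes; pool += (0, 1, 1) = (5, 4, 3)
  P3 needs (2, 1, 3) <= (5, 4, 3) -> finishes; pool += (0, 0, 1) = (5, 4, 4)
  P2 needs (2, 0, 1) <= (5, 4, 4) -> finishes; pool += (0, 2, 0) = (5, 6, 4)
  P7 needs (5, 1, 1) <= (5, 6, 4) -> finishes; pool += (3, 0, 1) = (8, 6, 5)
  P0 needs (0, 2, 0) <= (8, 6, 5) -> finishes; pool += (2, 0, 1) = (10, 6, 6)


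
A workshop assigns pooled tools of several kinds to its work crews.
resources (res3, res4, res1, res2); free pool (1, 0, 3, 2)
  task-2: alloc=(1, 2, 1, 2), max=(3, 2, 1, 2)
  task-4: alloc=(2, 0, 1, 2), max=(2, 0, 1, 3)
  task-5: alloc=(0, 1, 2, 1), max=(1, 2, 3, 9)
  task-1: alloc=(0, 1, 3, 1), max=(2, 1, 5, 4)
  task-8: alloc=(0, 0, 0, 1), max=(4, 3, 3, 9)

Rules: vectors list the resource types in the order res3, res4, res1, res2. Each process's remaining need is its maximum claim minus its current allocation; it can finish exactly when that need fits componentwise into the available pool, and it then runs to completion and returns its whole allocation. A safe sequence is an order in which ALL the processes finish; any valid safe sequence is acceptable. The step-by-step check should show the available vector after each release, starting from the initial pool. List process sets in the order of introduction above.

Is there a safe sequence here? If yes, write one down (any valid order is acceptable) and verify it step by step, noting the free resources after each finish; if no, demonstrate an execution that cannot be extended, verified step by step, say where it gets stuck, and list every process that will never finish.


The state is UNSAFE.
Key observation: res2 is the bottleneck — with task-4, task-1, task-2 done the pool holds (4, 3, 8, 7), short of every remaining need.
A maximal execution: task-4, task-1, task-2 — then nothing else fits. Walking it through:
  pool = (1, 0, 3, 2)
  task-4: need (0, 0, 0, 1) fits (1, 0, 3, 2); releases (2, 0, 1, 2), pool now (3, 0, 4, 4)
  task-1: need (2, 0, 2, 3) fits (3, 0, 4, 4); releases (0, 1, 3, 1), pool now (3, 1, 7, 5)
  task-2: need (2, 0, 0, 0) fits (3, 1, 7, 5); releases (1, 2, 1, 2), pool now (4, 3, 8, 7)
  task-5 still needs (1, 1, 1, 8) but only (4, 3, 8, 7) is free — short on res2
  task-8 still needs (4, 3, 3, 8) but only (4, 3, 8, 7) is free — short on res2
Processes that can never finish: task-5 and task-8.


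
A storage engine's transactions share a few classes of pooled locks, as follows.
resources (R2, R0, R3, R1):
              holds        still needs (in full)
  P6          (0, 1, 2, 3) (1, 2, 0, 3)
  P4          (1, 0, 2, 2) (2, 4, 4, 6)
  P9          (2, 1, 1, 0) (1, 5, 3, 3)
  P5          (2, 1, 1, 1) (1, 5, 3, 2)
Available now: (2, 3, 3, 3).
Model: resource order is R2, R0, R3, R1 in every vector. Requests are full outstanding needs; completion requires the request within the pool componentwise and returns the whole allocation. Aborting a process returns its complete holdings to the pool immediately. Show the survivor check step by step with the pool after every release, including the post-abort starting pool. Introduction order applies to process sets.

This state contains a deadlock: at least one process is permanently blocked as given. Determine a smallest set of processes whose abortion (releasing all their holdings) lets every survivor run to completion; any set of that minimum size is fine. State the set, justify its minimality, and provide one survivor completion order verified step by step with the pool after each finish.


The answer: abort P9.
Key observation: P5 could never have finished before the abort; with (2, 1, 1, 0) returned by P9, it fits at step 2.
Minimality: the empty abort set fails — the state is deadlocked as it stands.
The survivors complete as P6, P5, P4. Check, step by step (starting from the post-abort pool):
  pool = (4, 4, 4, 3)
  P6: need (1, 2, 0, 3) fits (4, 4, 4, 3); releases (0, 1, 2, 3), pool now (4, 5, 6, 6)
  P5: need (1, 5, 3, 2) fits (4, 5, 6, 6); releases (2, 1, 1, 1), pool now (6, 6, 7, 7)
  P4: need (2, 4, 4, 6) fits (6, 6, 7, 7); releases (1, 0, 2, 2), pool now (7, 6, 9, 9)


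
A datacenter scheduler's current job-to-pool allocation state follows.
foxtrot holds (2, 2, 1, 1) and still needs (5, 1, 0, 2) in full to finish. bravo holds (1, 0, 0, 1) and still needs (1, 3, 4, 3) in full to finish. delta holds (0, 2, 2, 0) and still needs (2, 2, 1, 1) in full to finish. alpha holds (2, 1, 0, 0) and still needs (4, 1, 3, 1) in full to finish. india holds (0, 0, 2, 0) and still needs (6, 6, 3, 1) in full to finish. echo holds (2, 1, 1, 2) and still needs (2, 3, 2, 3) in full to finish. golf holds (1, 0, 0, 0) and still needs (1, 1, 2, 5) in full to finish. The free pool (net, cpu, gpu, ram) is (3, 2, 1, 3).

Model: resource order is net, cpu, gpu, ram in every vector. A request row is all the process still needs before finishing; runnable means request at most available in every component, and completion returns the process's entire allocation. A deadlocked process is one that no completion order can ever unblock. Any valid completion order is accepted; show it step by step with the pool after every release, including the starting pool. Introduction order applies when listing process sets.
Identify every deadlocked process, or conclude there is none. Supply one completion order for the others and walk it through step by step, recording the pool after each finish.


No process is deadlocked.
Key observation: the pool covers delta at once, and every later process fits after earlier releases.
One completion order for the rest: delta, echo, alpha, foxtrot, india, bravo, golf. Verifying each step:
  pool = (3, 2, 1, 3)
  delta: need (2, 2, 1, 1) fits (3, 2, 1, 3); releases (0, 2, 2, 0), pool now (3, 4, 3, 3)
  echo: need (2, 3, 2, 3) fits (3, 4, 3, 3); releases (2, 1, 1, 2), pool now (5, 5, 4, 5)
  alpha: need (4, 1, 3, 1) fits (5, 5, 4, 5); releases (2, 1, 0, 0), pool now (7, 6, 4, 5)
  foxtrot: need (5, 1, 0, 2) fits (7, 6, 4, 5); releases (2, 2, 1, 1), pool now (9, 8, 5, 6)
  india: need (6, 6, 3, 1) fits (9, 8, 5, 6); releases (0, 0, 2, 0), pool now (9, 8, 7, 6)
  bravo: need (1, 3, 4, 3) fits (9, 8, 7, 6); releases (1, 0, 0, 1), pool now (10, 8, 7, 7)
  golf: need (1, 1, 2, 5) fits (10, 8, 7, 7); releases (1, 0, 0, 0), pool now (11, 8, 7, 7)


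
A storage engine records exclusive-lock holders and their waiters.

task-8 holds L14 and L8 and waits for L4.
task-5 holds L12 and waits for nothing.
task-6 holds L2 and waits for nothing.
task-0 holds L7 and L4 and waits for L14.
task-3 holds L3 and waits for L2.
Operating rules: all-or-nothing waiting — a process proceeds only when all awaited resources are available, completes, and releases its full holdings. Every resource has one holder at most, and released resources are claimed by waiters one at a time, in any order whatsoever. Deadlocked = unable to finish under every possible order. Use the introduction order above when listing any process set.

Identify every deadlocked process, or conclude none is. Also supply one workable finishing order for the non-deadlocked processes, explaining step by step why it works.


Deadlocked set: task-8 and task-0.
Key observation: the cycle task-8 -> task-0 -> task-8 can never break — each member waits on the next; no other process is dragged down with it.
One completion order for the rest: task-6, task-5, task-3.
Check, step by step:
  task-6: no waits; runs immediately, freeing L2
  task-5: no waits; runs immediately, freeing L12
  task-3 waits on L2 — all released -> runs and releases L3


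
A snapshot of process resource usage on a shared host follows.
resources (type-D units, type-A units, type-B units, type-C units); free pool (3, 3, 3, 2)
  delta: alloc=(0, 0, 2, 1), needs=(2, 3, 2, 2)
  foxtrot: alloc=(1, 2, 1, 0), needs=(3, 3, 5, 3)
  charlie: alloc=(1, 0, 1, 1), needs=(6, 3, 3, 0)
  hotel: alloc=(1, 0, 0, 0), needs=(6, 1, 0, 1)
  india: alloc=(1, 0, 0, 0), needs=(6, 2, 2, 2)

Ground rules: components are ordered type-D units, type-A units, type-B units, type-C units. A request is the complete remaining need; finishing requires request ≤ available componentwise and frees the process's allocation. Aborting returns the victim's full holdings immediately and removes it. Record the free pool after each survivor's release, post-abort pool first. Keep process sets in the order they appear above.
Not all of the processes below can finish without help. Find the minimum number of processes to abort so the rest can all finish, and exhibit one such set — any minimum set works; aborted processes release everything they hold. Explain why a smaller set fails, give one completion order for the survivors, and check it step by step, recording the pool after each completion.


Abort charlie and india.
Key observation: no ordering could ever have run hotel before the abort of charlie and india; with (2, 0, 1, 1) back in the pool it fits at step 3.
Minimality, checking each single-abort alternative: delta alone leaves charlie blocked (short on type-D units); foxtrot alone leaves charlie blocked (short on type-D units); charlie alone leaves hotel blocked (short on type-D units); hotel alone leaves charlie blocked (short on type-D units); india alone leaves charlie blocked (short on type-D units).
The survivors complete as delta, foxtrot, hotel. Step-by-step check (starting from the post-abort pool):
  pool = (5, 3, 4, 3)
  run delta (needs (2, 3, 2, 2), free (5, 3, 4, 3)); after release of (0, 0, 2, 1) the pool is (5, 3, 6, 4)
  run foxtrot (needs (3, 3, 5, 3), free (5, 3, 6, 4)); after release of (1, 2, 1, 0) the pool is (6, 5, 7, 4)
  run hotel (needs (6, 1, 0, 1), free (6, 5, 7, 4)); after release of (1, 0, 0, 0) the pool is (7, 5, 7, 4)


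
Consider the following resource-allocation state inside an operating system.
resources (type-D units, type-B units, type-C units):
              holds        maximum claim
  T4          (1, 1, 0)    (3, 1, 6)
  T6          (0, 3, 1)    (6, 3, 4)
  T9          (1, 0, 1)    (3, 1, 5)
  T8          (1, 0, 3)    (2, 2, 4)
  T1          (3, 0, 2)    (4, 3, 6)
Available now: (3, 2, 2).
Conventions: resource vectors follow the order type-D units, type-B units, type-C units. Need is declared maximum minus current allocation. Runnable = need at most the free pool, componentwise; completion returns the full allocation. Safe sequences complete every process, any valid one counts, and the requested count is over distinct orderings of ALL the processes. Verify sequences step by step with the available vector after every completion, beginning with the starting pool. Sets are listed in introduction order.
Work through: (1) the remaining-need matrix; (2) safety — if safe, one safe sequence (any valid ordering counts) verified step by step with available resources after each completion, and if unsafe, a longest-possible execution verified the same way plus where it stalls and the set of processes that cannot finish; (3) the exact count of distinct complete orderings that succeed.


(1) Remaining need (order type-D units, type-B units, type-C units):
  T4: (2, 0, 6)
  T6: (6, 0, 3)
  T9: (2, 1, 4)
  T8: (1, 2, 1)
  T1: (1, 3, 4)
(2) SAFE — a valid safe sequence is T8, T9, T4, T6, T1.
Key observation: at T8 the run first touches a limit — (1, 2, 1) against (3, 2, 2), exact on a resource it actually requests.
Check, step by step:
  pool = (3, 2, 2)
  T8 needs (1, 2, 1) <= (3, 2, 2) -> finishes; pool += (1, 0, 3) = (4, 2, 5)
  T9 needs (2, 1, 4) <= (4, 2, 5) -> finishes; pool += (1, 0, 1) = (5, 2, 6)
  T4 needs (2, 0, 6) <= (5, 2, 6) -> finishes; pool += (1, 1, 0) = (6, 3, 6)
  T6 needs (6, 0, 3) <= (6, 3, 6) -> finishes; pool += (0, 3, 1) = (6, 6, 7)
  T1 needs (1, 3, 4) <= (6, 6, 7) -> finishes; pool += (3, 0, 2) = (9, 6, 9)
(3) Exactly 2 of the possible complete orderings are safe sequences.


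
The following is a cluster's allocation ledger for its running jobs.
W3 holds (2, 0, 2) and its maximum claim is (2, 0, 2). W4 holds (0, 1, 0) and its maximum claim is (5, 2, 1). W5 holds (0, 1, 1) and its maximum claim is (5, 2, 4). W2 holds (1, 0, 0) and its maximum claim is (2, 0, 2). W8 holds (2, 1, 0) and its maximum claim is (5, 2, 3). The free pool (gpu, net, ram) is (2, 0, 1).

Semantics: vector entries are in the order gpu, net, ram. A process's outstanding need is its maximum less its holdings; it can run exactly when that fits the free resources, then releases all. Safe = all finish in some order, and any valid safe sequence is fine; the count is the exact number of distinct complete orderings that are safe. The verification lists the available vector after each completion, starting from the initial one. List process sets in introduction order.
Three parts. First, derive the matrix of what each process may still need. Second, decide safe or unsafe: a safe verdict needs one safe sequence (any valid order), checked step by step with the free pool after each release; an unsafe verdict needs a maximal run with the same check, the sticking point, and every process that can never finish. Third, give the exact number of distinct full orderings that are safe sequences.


(1) Outstanding need per process (order gpu, net, ram):
  W3: (0, 0, 0)
  W4: (5, 1, 1)
  W5: (5, 1, 3)
  W2: (1, 0, 2)
  W8: (3, 1, 3)
(2) UNSAFE.
Key observation: once W3, W2 finish, the pool peaks at (5, 0, 3) — and every remaining process still needs more net than that.
A maximal execution: W3, W2 — then nothing else fits. Verifying each step:
  pool = (2, 0, 1)
  run W3 (needs (0, 0, 0), free (2, 0, 1)); after release of (2, 0, 2) the pool is (4, 0, 3)
  run W2 (needs (1, 0, 2), free (4, 0, 3)); after release of (1, 0, 0) the pool is (5, 0, 3)
  W4 still needs (5, 1, 1) but only (5, 0, 3) is free — short on net
  W5 still needs (5, 1, 3) but only (5, 0, 3) is free — short on net
  W8 still needs (3, 1, 3) but only (5, 0, 3) is free — short on net
Never able to finish: W4, W5 and W8.
(3) The exact count: 0 of the possible complete orderings are safe sequences.


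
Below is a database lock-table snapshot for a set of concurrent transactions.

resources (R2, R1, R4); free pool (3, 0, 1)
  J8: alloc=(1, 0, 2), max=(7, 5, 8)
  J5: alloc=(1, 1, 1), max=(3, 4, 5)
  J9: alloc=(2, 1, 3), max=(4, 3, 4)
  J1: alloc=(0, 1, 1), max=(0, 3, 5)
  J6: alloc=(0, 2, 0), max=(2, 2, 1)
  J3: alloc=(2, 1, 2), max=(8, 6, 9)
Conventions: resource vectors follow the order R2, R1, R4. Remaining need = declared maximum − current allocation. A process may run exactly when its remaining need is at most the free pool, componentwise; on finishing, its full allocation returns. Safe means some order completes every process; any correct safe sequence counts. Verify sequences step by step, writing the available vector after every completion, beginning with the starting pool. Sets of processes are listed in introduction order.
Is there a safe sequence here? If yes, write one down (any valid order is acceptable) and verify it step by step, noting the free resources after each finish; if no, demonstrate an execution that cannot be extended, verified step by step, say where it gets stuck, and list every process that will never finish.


SAFE. One safe sequence: J6, J9, J5, J1, J8, J3.
Key observation: the first exact fit in this order is J6 — it needs (2, 0, 1) with (3, 0, 1) free, meeting a requested resource to the last unit.
Verifying each step:
  pool = (3, 0, 1)
  run J6 (needs (2, 0, 1), free (3, 0, 1)); after release of (0, 2, 0) the pool is (3, 2, 1)
  run J9 (needs (2, 2, 1), free (3, 2, 1)); after release of (2, 1, 3) the pool is (5, 3, 4)
  run J5 (needs (2, 3, 4), free (5, 3, 4)); after release of (1, 1, 1) the pool is (6, 4, 5)
  run J1 (needs (0, 2, 4), free (6, 4, 5)); after release of (0, 1, 1) the pool is (6, 5, 6)
  run J8 (needs (6, 5, 6), free (6, 5, 6)); after release of (1, 0, 2) the pool is (7, 5, 8)
  run J3 (needs (6, 5, 7), free (7, 5, 8)); after release of (2, 1, 2) the pool is (9, 6, 10)


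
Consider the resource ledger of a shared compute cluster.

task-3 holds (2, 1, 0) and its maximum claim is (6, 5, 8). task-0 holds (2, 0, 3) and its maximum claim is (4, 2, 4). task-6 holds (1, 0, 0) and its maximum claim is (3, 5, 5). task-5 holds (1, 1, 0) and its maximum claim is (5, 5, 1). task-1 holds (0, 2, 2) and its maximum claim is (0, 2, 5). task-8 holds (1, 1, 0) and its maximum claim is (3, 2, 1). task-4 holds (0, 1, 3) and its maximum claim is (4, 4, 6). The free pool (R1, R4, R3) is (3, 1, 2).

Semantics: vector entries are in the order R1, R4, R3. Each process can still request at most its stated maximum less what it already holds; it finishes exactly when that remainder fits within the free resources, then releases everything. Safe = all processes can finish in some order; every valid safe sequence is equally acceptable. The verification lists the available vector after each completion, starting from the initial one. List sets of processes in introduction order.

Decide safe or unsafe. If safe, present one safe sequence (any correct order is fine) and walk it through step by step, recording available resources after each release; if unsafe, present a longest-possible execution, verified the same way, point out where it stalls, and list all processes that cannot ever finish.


SAFE — a valid safe sequence is task-8, task-0, task-1, task-4, task-6, task-3, task-5.
Key observation: task-8 marks the first exact bind of the order: its need (2, 1, 1) fits the free (3, 1, 2) with zero slack on a requested resource.
Step-by-step check:
  pool = (3, 1, 2)
  task-8: need (2, 1, 1) fits (3, 1, 2); releases (1, 1, 0), pool now (4, 2, 2)
  task-0: need (2, 2, 1) fits (4, 2, 2); releases (2, 0, 3), pool now (6, 2, 5)
  task-1: need (0, 0, 3) fits (6, 2, 5); releases (0, 2, 2), pool now (6, 4, 7)
  task-4: need (4, 3, 3) fits (6, 4, 7); releases (0, 1, 3), pool now (6, 5, 10)
  task-6: need (2, 5, 5) fits (6, 5, 10); releases (1, 0, 0), pool now (7, 5, 10)
  task-3: need (4, 4, 8) fits (7, 5, 10); releases (2, 1, 0), pool now (9, 6, 10)
  task-5: need (4, 4, 1) fits (9, 6, 10); releases (1, 1, 0), pool now (10, 7, 10)


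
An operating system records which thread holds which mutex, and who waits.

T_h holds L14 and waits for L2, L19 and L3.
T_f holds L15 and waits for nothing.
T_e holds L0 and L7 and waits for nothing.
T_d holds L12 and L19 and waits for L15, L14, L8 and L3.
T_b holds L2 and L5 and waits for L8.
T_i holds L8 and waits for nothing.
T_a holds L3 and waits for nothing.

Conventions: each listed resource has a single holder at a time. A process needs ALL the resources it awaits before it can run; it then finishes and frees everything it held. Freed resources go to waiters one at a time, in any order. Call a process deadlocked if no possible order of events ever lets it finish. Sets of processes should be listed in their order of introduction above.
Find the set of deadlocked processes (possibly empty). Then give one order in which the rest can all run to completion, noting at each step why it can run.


The deadlocked set is T_h and T_d.
Key observation: the loop T_h -> T_d -> T_h blocks itself forever; no other process is dragged down with it.
The rest can finish in the order T_i, T_f, T_b, T_e, T_a.
Step-by-step check:
  T_i: no waits; runs immediately, freeing L8
  T_f: no waits; runs immediately, freeing L15
  T_b: everything it awaited (L8) is free; runs, freeing L2 and L5
  T_e: no waits; runs immediately, freeing L0 and L7
  T_a: no waits; runs immediately, freeing L3


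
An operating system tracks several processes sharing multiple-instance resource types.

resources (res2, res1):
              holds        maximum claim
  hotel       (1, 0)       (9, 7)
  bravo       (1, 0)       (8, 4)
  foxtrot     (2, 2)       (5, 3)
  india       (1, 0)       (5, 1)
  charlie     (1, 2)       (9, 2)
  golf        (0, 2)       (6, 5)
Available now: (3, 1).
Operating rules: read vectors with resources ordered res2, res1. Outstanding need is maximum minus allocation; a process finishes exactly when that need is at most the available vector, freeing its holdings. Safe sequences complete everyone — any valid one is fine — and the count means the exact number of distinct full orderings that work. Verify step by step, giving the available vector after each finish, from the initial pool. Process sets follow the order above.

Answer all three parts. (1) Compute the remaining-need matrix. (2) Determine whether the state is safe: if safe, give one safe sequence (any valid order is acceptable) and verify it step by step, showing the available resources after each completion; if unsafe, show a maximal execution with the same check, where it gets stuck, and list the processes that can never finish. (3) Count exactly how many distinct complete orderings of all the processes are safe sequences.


(1) Outstanding need per process (order res2, res1):
  hotel: (8, 7)
  bravo: (7, 4)
  foxtrot: (3, 1)
  india: (4, 1)
  charlie: (8, 0)
  golf: (6, 3)
(2) UNSAFE — no complete ordering exists.
Key observation: once foxtrot, india, golf finish, the pool peaks at (6, 5) — and every remaining process still needs more res2 than that.
Going as far as possible: foxtrot, india, golf; after that, nothing fits. Check, step by step:
  pool = (3, 1)
  foxtrot needs (3, 1) <= (3, 1) -> finishes; pool += (2, 2) = (5, 3)
  india needs (4, 1) <= (5, 3) -> finishes; pool += (1, 0) = (6, 3)
  golf needs (6, 3) <= (6, 3) -> finishes; pool += (0, 2) = (6, 5)
  hotel still needs (8, 7) but only (6, 5) is free — short on res2 and res1
  bravo still needs (7, 4) but only (6, 5) is free — short on res2
  charlie still needs (8, 0) but only (6, 5) is free — short on res2
Processes that can never finish: hotel, bravo and charlie.
(3) Precisely 0 of the possible complete orderings are safe sequences.


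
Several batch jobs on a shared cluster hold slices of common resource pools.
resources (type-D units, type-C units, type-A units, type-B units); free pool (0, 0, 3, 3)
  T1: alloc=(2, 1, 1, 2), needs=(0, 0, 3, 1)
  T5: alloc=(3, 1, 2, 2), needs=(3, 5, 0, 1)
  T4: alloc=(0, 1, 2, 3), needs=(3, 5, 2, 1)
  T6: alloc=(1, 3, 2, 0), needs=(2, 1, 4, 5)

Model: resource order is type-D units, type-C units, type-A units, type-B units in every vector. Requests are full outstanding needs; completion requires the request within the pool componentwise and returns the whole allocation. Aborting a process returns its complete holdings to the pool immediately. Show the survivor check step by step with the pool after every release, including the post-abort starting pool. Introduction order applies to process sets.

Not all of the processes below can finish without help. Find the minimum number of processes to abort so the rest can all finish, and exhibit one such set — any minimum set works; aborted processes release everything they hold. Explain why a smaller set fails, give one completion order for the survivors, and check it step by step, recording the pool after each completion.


The answer: abort T4.
Key observation: no ordering could ever have run T5 before the abort of T4; with (0, 1, 2, 3) back in the pool it fits at step 3.
Why nothing smaller works: aborting no one leaves the state deadlocked as given.
The survivors complete as T1, T6, T5. Verifying each step (starting from the post-abort pool):
  pool = (0, 1, 5, 6)
  T1: need (0, 0, 3, 1) fits (0, 1, 5, 6); releases (2, 1, 1, 2), pool now (2, 2, 6, 8)
  T6: need (2, 1, 4, 5) fits (2, 2, 6, 8); releases (1, 3, 2, 0), pool now (3, 5, 8, 8)
  T5: need (3, 5, 0, 1) fits (3, 5, 8, 8); releases (3, 1, 2, 2), pool now (6, 6, 10, 10)
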